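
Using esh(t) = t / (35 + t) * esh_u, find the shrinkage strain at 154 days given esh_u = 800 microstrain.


esh(154) = 154 / (35 + 154) * 800
= 154 / 189 * 800
= 651.9 microstrain

651.9


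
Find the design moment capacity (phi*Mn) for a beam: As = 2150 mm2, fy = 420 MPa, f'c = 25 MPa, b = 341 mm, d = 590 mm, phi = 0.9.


a = As * fy / (0.85 * f'c * b)
= 2150 * 420 / (0.85 * 25 * 341)
= 124.6162 mm
Mn = As * fy * (d - a/2) / 10^6
= 476.5058 kN-m
phi*Mn = 0.9 * 476.5058 = 428.86 kN-m

428.86


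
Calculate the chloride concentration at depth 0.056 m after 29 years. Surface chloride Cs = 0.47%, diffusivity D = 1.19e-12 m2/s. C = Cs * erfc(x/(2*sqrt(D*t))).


t_seconds = 29 * 365.25 * 24 * 3600 = 915170400.0 s
arg = 0.056 / (2 * sqrt(1.19e-12 * 915170400.0))
= 0.8485
erfc(0.8485) = 0.2302
C = 0.47 * 0.2302 = 0.1082%

0.1082


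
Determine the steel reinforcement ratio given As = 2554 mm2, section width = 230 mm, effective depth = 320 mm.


rho = As / (b * d)
= 2554 / (230 * 320)
= 0.0347

0.0347


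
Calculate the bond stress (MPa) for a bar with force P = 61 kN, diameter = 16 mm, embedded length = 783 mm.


u = P / (pi * db * ld)
= 61 * 1000 / (pi * 16 * 783)
= 1.55 MPa

1.55


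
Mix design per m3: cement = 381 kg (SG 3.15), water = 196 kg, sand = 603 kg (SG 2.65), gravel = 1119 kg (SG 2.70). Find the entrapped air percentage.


Vol cement = 381 / (3.15 * 1000) = 0.120952 m3
Vol water = 196 / 1000 = 0.196 m3
Vol sand = 603 / (2.65 * 1000) = 0.227547 m3
Vol gravel = 1119 / (2.70 * 1000) = 0.414444 m3
Total solid + water volume = 0.958944 m3
Air = (1 - 0.958944) * 100 = 4.11%

4.11


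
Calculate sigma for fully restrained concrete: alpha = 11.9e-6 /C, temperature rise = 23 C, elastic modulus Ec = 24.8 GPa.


sigma = alpha * dT * Ec
= 11.9e-6 * 23 * 24.8 * 1000
= 6.788 MPa

6.788


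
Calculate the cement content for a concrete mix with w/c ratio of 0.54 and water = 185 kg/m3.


Cement = water / (w/c)
= 185 / 0.54
= 342.6 kg/m3

342.6


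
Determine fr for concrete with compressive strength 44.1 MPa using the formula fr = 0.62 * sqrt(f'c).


fr = 0.62 * sqrt(44.1)
= 4.117 MPa

4.117


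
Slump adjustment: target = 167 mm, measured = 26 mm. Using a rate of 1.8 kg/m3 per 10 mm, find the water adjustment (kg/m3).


Difference = 167 - 26 = 141 mm
Water adjustment = 141 * 1.8 / 10 = 25.4 kg/m3

25.4


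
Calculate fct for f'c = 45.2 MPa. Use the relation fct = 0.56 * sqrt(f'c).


fct = 0.56 * sqrt(45.2)
= 0.56 * 6.723
= 3.765 MPa

3.765


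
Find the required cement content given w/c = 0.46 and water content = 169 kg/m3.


Cement = water / (w/c)
= 169 / 0.46
= 367.4 kg/m3

367.4


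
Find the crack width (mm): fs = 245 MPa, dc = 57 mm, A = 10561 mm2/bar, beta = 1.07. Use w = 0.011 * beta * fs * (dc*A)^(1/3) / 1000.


w = 0.011 * beta * fs * (dc * A)^(1/3) / 1000
= 0.011 * 1.07 * 245 * (57 * 10561)^(1/3) / 1000
= 0.243 mm

0.243


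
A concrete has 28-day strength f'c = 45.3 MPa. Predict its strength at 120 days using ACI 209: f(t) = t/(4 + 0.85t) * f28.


f(120) = 120 / (4 + 0.85 * 120) * 45.3
= 120 / 106.0 * 45.3
= 51.28 MPa

51.28


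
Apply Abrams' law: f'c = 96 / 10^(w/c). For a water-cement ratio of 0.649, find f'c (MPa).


f'c = 96 / 10^0.649
= 96 / 4.457
= 21.54 MPa

21.54


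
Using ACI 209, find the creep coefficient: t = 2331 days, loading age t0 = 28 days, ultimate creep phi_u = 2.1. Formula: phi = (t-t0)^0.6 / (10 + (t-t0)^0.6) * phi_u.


dt = 2331 - 28 = 2303
phi = 2303^0.6 / (10 + 2303^0.6) * 2.1
= 1.916

1.916


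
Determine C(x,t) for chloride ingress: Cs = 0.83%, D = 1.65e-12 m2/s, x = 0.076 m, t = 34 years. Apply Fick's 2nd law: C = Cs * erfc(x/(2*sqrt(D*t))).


t_seconds = 34 * 365.25 * 24 * 3600 = 1072958400.0 s
arg = 0.076 / (2 * sqrt(1.65e-12 * 1072958400.0))
= 0.9031
erfc(0.9031) = 0.2015
C = 0.83 * 0.2015 = 0.1673%

0.1673


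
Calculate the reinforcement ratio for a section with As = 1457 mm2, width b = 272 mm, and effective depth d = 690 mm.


rho = As / (b * d)
= 1457 / (272 * 690)
= 0.0078

0.0078


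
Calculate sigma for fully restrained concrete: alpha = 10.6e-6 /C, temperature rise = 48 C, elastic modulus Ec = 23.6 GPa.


sigma = alpha * dT * Ec
= 10.6e-6 * 48 * 23.6 * 1000
= 12.008 MPa

12.008


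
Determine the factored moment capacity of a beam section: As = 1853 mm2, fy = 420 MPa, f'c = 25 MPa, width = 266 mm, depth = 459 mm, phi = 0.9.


a = As * fy / (0.85 * f'c * b)
= 1853 * 420 / (0.85 * 25 * 266)
= 137.6842 mm
Mn = As * fy * (d - a/2) / 10^6
= 303.6443 kN-m
phi*Mn = 0.9 * 303.6443 = 273.28 kN-m

273.28


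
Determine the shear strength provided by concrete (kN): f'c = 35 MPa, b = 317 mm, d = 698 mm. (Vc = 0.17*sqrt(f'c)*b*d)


Vc = 0.17 * sqrt(35) * 317 * 698 / 1000
= 222.53 kN

222.53


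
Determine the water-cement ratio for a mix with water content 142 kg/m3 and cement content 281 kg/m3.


w/c = water / cement
w/c = 142 / 281 = 0.505

0.505


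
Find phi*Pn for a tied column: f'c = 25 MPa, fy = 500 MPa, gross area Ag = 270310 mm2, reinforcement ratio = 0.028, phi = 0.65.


Ast = rho * Ag = 0.028 * 270310 = 7568.68 mm2
phi*Pn = 0.65 * 0.80 * (0.85 * 25 * (270310 - 7568.68) + 500 * 7568.68) / 1000
= 4871.15 kN

4871.15


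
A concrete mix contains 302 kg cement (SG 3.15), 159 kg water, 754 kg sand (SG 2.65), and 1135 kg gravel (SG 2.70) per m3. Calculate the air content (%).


Vol cement = 302 / (3.15 * 1000) = 0.095873 m3
Vol water = 159 / 1000 = 0.159 m3
Vol sand = 754 / (2.65 * 1000) = 0.284528 m3
Vol gravel = 1135 / (2.70 * 1000) = 0.42037 m3
Total solid + water volume = 0.959772 m3
Air = (1 - 0.959772) * 100 = 4.02%

4.02


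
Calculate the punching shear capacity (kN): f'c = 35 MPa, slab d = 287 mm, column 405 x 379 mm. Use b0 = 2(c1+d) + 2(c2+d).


b0 = 2*(405 + 287) + 2*(379 + 287) = 2716 mm
Vc = 0.33 * sqrt(35) * 2716 * 287 / 1000
= 1521.81 kN

1521.81


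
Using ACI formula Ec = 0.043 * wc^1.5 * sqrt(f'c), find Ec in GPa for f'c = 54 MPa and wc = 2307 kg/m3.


Ec = 0.043 * 2307^1.5 * sqrt(54) / 1000
= 35.01 GPa

35.01


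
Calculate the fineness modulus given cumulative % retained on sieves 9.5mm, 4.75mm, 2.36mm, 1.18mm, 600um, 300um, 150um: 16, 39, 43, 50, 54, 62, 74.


FM = sum(cumulative % retained) / 100
= 338 / 100
= 3.38

3.38


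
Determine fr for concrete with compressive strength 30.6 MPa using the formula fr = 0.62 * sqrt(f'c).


fr = 0.62 * sqrt(30.6)
= 3.43 MPa

3.43


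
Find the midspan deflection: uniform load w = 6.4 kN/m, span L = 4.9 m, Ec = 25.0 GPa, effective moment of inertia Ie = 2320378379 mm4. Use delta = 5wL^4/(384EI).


Convert: L = 4.9 m = 4900 mm, Ec = 25.0 GPa = 25000 MPa
delta = 5 * 6.4 * 4900^4 / (384 * 25000 * 2320378379)
= 0.83 mm

0.83


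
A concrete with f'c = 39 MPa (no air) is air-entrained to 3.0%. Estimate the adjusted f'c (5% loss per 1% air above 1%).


Strength loss = (3.0 - 1) * 5 = 10.0%
f'c = 39 * (1 - 10.0/100)
= 35.1 MPa

35.1


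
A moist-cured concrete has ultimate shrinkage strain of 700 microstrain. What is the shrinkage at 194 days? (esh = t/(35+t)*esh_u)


esh(194) = 194 / (35 + 194) * 700
= 194 / 229 * 700
= 593.0 microstrain

593.0


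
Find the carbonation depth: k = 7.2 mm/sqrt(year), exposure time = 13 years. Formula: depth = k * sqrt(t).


depth = k * sqrt(t)
= 7.2 * sqrt(13)
= 25.96 mm

25.96


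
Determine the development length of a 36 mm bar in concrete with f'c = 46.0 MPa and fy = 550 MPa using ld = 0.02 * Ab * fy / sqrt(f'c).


Ab = pi * 36^2 / 4 = 1017.876 mm2
ld = 0.02 * 1017.876 * 550 / sqrt(46.0)
= 1650.9 mm

1650.9


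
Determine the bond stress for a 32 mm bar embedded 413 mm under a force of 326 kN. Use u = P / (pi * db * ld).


u = P / (pi * db * ld)
= 326 * 1000 / (pi * 32 * 413)
= 7.852 MPa

7.852


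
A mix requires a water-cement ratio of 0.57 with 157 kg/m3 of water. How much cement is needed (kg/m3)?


Cement = water / (w/c)
= 157 / 0.57
= 275.4 kg/m3

275.4


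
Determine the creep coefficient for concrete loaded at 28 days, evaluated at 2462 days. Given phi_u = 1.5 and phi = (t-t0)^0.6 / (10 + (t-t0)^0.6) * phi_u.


dt = 2462 - 28 = 2434
phi = 2434^0.6 / (10 + 2434^0.6) * 1.5
= 1.372

1.372


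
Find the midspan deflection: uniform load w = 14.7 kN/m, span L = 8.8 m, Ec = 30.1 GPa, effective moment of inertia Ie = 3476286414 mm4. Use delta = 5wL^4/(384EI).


Convert: L = 8.8 m = 8800 mm, Ec = 30.1 GPa = 30100 MPa
delta = 5 * 14.7 * 8800^4 / (384 * 30100 * 3476286414)
= 10.97 mm

10.97


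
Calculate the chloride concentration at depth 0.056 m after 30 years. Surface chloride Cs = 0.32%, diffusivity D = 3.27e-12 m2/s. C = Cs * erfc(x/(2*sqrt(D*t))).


t_seconds = 30 * 365.25 * 24 * 3600 = 946728000.0 s
arg = 0.056 / (2 * sqrt(3.27e-12 * 946728000.0))
= 0.5032
erfc(0.5032) = 0.4767
C = 0.32 * 0.4767 = 0.1525%

0.1525


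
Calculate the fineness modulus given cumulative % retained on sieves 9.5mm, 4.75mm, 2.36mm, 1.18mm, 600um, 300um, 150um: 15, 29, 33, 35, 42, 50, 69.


FM = sum(cumulative % retained) / 100
= 273 / 100
= 2.73

2.73


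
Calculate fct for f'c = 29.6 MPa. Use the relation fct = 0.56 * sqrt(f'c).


fct = 0.56 * sqrt(29.6)
= 0.56 * 5.441
= 3.047 MPa

3.047


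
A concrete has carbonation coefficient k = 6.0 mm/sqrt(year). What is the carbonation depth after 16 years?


depth = k * sqrt(t)
= 6.0 * sqrt(16)
= 24.0 mm

24.0


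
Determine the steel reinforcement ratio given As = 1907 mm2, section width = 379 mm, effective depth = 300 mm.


rho = As / (b * d)
= 1907 / (379 * 300)
= 0.0168

0.0168


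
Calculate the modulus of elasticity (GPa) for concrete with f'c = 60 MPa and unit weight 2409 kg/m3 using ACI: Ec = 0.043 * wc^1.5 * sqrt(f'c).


Ec = 0.043 * 2409^1.5 * sqrt(60) / 1000
= 39.38 GPa

39.38


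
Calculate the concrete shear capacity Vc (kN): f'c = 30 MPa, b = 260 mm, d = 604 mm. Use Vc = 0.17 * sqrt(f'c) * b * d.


Vc = 0.17 * sqrt(30) * 260 * 604 / 1000
= 146.22 kN

146.22


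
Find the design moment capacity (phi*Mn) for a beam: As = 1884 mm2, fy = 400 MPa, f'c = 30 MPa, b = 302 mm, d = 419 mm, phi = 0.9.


a = As * fy / (0.85 * f'c * b)
= 1884 * 400 / (0.85 * 30 * 302)
= 97.8574 mm
Mn = As * fy * (d - a/2) / 10^6
= 278.8857 kN-m
phi*Mn = 0.9 * 278.8857 = 251.0 kN-m

251.0


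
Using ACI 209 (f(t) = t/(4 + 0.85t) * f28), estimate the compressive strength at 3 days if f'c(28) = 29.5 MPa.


f(3) = 3 / (4 + 0.85 * 3) * 29.5
= 3 / 6.55 * 29.5
= 13.51 MPa

13.51


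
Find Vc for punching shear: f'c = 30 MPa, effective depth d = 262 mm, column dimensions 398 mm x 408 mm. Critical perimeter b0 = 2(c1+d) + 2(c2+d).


b0 = 2*(398 + 262) + 2*(408 + 262) = 2660 mm
Vc = 0.33 * sqrt(30) * 2660 * 262 / 1000
= 1259.67 kN

1259.67


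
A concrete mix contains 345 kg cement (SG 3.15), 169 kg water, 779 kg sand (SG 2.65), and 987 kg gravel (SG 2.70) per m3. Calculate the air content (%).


Vol cement = 345 / (3.15 * 1000) = 0.109524 m3
Vol water = 169 / 1000 = 0.169 m3
Vol sand = 779 / (2.65 * 1000) = 0.293962 m3
Vol gravel = 987 / (2.70 * 1000) = 0.365556 m3
Total solid + water volume = 0.938042 m3
Air = (1 - 0.938042) * 100 = 6.2%

6.2


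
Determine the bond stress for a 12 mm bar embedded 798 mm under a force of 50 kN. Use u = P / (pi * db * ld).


u = P / (pi * db * ld)
= 50 * 1000 / (pi * 12 * 798)
= 1.662 MPa

1.662


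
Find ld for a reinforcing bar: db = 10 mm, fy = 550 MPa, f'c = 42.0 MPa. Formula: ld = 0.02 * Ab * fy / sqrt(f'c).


Ab = pi * 10^2 / 4 = 78.54 mm2
ld = 0.02 * 78.54 * 550 / sqrt(42.0)
= 133.3 mm

133.3


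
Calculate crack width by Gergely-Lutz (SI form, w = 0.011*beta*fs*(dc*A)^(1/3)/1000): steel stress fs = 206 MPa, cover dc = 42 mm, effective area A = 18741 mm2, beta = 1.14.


w = 0.011 * beta * fs * (dc * A)^(1/3) / 1000
= 0.011 * 1.14 * 206 * (42 * 18741)^(1/3) / 1000
= 0.239 mm

0.239


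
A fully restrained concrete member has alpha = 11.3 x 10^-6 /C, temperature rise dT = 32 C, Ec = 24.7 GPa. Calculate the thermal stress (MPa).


sigma = alpha * dT * Ec
= 11.3e-6 * 32 * 24.7 * 1000
= 8.932 MPa

8.932


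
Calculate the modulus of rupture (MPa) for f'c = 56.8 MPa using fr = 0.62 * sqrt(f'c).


fr = 0.62 * sqrt(56.8)
= 4.673 MPa

4.673


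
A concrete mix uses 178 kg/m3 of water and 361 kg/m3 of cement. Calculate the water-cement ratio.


w/c = water / cement
w/c = 178 / 361 = 0.493

0.493


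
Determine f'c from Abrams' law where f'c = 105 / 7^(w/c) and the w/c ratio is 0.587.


f'c = 105 / 7^0.587
= 105 / 3.134
= 33.51 MPa

33.51


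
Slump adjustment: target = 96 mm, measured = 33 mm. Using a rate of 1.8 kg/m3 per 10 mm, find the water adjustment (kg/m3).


Difference = 96 - 33 = 63 mm
Water adjustment = 63 * 1.8 / 10 = 11.3 kg/m3

11.3


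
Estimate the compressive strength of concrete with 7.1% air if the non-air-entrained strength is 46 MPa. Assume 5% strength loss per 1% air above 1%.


Strength loss = (7.1 - 1) * 5 = 30.5%
f'c = 46 * (1 - 30.5/100)
= 31.97 MPa

31.97


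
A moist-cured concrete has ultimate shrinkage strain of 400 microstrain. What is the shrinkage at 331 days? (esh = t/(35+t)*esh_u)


esh(331) = 331 / (35 + 331) * 400
= 331 / 366 * 400
= 361.7 microstrain

361.7


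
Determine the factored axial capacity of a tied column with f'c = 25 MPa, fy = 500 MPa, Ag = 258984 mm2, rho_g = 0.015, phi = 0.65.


Ast = rho * Ag = 0.015 * 258984 = 3884.76 mm2
phi*Pn = 0.65 * 0.80 * (0.85 * 25 * (258984 - 3884.76) + 500 * 3884.76) / 1000
= 3828.88 kN

3828.88


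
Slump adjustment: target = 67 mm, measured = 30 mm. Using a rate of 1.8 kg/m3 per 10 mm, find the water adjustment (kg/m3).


Difference = 67 - 30 = 37 mm
Water adjustment = 37 * 1.8 / 10 = 6.7 kg/m3

6.7


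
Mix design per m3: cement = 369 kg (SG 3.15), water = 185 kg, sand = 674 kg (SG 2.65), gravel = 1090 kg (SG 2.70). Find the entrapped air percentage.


Vol cement = 369 / (3.15 * 1000) = 0.117143 m3
Vol water = 185 / 1000 = 0.185 m3
Vol sand = 674 / (2.65 * 1000) = 0.25434 m3
Vol gravel = 1090 / (2.70 * 1000) = 0.403704 m3
Total solid + water volume = 0.960186 m3
Air = (1 - 0.960186) * 100 = 3.98%

3.98


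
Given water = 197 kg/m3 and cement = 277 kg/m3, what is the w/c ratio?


w/c = water / cement
w/c = 197 / 277 = 0.711

0.711


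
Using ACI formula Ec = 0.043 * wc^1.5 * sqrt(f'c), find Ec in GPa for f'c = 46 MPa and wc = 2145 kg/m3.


Ec = 0.043 * 2145^1.5 * sqrt(46) / 1000
= 28.97 GPa

28.97


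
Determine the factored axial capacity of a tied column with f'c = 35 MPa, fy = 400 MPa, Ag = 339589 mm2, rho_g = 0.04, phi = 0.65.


Ast = rho * Ag = 0.04 * 339589 = 13583.56 mm2
phi*Pn = 0.65 * 0.80 * (0.85 * 35 * (339589 - 13583.56) + 400 * 13583.56) / 1000
= 7868.68 kN

7868.68


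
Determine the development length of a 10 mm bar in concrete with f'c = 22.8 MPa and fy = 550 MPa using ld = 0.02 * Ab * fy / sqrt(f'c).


Ab = pi * 10^2 / 4 = 78.54 mm2
ld = 0.02 * 78.54 * 550 / sqrt(22.8)
= 180.9 mm

180.9


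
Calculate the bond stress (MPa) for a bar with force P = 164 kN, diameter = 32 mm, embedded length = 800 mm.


u = P / (pi * db * ld)
= 164 * 1000 / (pi * 32 * 800)
= 2.039 MPa

2.039


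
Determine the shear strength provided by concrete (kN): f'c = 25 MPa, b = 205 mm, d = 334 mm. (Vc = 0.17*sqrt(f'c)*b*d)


Vc = 0.17 * sqrt(25) * 205 * 334 / 1000
= 58.2 kN

58.2


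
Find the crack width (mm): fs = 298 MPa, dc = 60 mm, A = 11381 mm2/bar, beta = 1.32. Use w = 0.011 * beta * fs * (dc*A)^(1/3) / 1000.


w = 0.011 * beta * fs * (dc * A)^(1/3) / 1000
= 0.011 * 1.32 * 298 * (60 * 11381)^(1/3) / 1000
= 0.381 mm

0.381


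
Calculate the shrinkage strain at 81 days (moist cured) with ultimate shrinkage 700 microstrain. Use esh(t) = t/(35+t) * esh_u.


esh(81) = 81 / (35 + 81) * 700
= 81 / 116 * 700
= 488.8 microstrain

488.8


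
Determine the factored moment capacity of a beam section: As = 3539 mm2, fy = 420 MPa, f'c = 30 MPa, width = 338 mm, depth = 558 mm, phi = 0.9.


a = As * fy / (0.85 * f'c * b)
= 3539 * 420 / (0.85 * 30 * 338)
= 172.4539 mm
Mn = As * fy * (d - a/2) / 10^6
= 701.234 kN-m
phi*Mn = 0.9 * 701.234 = 631.11 kN-m

631.11


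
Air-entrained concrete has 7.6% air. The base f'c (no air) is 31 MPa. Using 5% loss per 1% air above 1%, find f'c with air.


Strength loss = (7.6 - 1) * 5 = 33.0%
f'c = 31 * (1 - 33.0/100)
= 20.77 MPa

20.77


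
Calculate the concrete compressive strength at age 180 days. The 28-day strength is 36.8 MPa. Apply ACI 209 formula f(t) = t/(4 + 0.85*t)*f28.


f(180) = 180 / (4 + 0.85 * 180) * 36.8
= 180 / 157.0 * 36.8
= 42.19 MPa

42.19


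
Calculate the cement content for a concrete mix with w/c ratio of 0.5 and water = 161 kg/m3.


Cement = water / (w/c)
= 161 / 0.5
= 322.0 kg/m3

322.0


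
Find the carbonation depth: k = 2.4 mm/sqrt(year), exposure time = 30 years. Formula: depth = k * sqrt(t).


depth = k * sqrt(t)
= 2.4 * sqrt(30)
= 13.15 mm

13.15


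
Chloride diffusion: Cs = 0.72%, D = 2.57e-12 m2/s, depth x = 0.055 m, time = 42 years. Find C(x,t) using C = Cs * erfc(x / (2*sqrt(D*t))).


t_seconds = 42 * 365.25 * 24 * 3600 = 1325419200.0 s
arg = 0.055 / (2 * sqrt(2.57e-12 * 1325419200.0))
= 0.4712
erfc(0.4712) = 0.5052
C = 0.72 * 0.5052 = 0.3637%

0.3637


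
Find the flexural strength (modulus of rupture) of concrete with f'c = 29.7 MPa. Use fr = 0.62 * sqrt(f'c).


fr = 0.62 * sqrt(29.7)
= 3.379 MPa

3.379


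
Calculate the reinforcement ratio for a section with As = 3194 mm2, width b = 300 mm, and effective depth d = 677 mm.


rho = As / (b * d)
= 3194 / (300 * 677)
= 0.0157

0.0157


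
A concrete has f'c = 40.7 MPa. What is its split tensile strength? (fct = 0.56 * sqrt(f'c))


fct = 0.56 * sqrt(40.7)
= 0.56 * 6.38
= 3.573 MPa

3.573


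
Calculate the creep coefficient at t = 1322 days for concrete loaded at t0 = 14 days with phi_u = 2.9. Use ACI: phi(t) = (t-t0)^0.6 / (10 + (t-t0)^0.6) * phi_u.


dt = 1322 - 14 = 1308
phi = 1308^0.6 / (10 + 1308^0.6) * 2.9
= 2.555

2.555


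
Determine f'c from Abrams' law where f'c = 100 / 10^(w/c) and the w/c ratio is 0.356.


f'c = 100 / 10^0.356
= 100 / 2.27
= 44.06 MPa

44.06


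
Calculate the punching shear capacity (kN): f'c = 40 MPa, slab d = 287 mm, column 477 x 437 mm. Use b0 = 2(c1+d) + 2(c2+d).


b0 = 2*(477 + 287) + 2*(437 + 287) = 2976 mm
Vc = 0.33 * sqrt(40) * 2976 * 287 / 1000
= 1782.62 kN

1782.62


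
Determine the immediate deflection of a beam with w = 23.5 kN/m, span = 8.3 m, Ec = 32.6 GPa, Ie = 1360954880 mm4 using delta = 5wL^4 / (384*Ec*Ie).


Convert: L = 8.3 m = 8300 mm, Ec = 32.6 GPa = 32600 MPa
delta = 5 * 23.5 * 8300^4 / (384 * 32600 * 1360954880)
= 32.73 mm

32.73


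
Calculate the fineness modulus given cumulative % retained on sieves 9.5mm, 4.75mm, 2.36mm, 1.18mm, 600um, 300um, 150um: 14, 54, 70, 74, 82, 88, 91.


FM = sum(cumulative % retained) / 100
= 473 / 100
= 4.73

4.73


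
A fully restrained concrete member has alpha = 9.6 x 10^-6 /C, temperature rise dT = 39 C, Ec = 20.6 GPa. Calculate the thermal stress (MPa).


sigma = alpha * dT * Ec
= 9.6e-6 * 39 * 20.6 * 1000
= 7.713 MPa

7.713


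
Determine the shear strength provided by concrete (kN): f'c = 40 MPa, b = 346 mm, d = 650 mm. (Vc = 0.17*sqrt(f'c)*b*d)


Vc = 0.17 * sqrt(40) * 346 * 650 / 1000
= 241.81 kN

241.81


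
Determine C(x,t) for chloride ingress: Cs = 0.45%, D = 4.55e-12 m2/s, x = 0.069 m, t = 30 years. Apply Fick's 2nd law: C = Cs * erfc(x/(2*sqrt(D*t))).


t_seconds = 30 * 365.25 * 24 * 3600 = 946728000.0 s
arg = 0.069 / (2 * sqrt(4.55e-12 * 946728000.0))
= 0.5257
erfc(0.5257) = 0.4572
C = 0.45 * 0.4572 = 0.2058%

0.2058


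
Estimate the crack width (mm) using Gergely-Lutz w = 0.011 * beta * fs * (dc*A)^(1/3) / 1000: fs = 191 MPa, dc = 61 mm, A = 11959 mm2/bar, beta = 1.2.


w = 0.011 * beta * fs * (dc * A)^(1/3) / 1000
= 0.011 * 1.2 * 191 * (61 * 11959)^(1/3) / 1000
= 0.227 mm

0.227


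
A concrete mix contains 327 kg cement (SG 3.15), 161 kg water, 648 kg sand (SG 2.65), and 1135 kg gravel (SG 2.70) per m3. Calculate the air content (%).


Vol cement = 327 / (3.15 * 1000) = 0.10381 m3
Vol water = 161 / 1000 = 0.161 m3
Vol sand = 648 / (2.65 * 1000) = 0.244528 m3
Vol gravel = 1135 / (2.70 * 1000) = 0.42037 m3
Total solid + water volume = 0.929708 m3
Air = (1 - 0.929708) * 100 = 7.03%

7.03


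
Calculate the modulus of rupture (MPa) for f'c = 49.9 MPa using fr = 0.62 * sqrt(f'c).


fr = 0.62 * sqrt(49.9)
= 4.38 MPa

4.38


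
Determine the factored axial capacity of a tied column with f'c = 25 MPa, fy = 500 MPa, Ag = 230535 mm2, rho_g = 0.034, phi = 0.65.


Ast = rho * Ag = 0.034 * 230535 = 7838.19 mm2
phi*Pn = 0.65 * 0.80 * (0.85 * 25 * (230535 - 7838.19) + 500 * 7838.19) / 1000
= 4498.73 kN

4498.73


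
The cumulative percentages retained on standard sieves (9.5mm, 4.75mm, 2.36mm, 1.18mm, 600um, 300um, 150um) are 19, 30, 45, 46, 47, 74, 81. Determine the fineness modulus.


FM = sum(cumulative % retained) / 100
= 342 / 100
= 3.42

3.42


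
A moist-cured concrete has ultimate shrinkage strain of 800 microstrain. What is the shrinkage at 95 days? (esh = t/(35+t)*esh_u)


esh(95) = 95 / (35 + 95) * 800
= 95 / 130 * 800
= 584.6 microstrain

584.6


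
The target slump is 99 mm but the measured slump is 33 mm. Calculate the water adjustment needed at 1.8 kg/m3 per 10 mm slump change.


Difference = 99 - 33 = 66 mm
Water adjustment = 66 * 1.8 / 10 = 11.9 kg/m3

11.9


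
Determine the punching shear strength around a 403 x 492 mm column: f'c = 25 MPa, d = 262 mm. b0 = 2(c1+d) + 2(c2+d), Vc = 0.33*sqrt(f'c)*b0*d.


b0 = 2*(403 + 262) + 2*(492 + 262) = 2838 mm
Vc = 0.33 * sqrt(25) * 2838 * 262 / 1000
= 1226.87 kN

1226.87


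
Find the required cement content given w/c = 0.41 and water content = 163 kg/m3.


Cement = water / (w/c)
= 163 / 0.41
= 397.6 kg/m3

397.6


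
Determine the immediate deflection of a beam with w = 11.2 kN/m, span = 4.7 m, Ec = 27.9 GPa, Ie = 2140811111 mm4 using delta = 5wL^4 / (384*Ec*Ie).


Convert: L = 4.7 m = 4700 mm, Ec = 27.9 GPa = 27900 MPa
delta = 5 * 11.2 * 4700^4 / (384 * 27900 * 2140811111)
= 1.19 mm

1.19


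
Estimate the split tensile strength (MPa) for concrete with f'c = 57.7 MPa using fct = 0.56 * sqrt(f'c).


fct = 0.56 * sqrt(57.7)
= 0.56 * 7.596
= 4.254 MPa

4.254


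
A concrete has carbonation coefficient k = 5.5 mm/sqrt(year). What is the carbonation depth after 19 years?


depth = k * sqrt(t)
= 5.5 * sqrt(19)
= 23.97 mm

23.97


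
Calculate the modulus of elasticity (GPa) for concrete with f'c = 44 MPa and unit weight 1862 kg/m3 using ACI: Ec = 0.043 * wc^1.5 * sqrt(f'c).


Ec = 0.043 * 1862^1.5 * sqrt(44) / 1000
= 22.92 GPa

22.92


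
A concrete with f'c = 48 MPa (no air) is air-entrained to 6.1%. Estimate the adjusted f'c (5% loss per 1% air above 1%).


Strength loss = (6.1 - 1) * 5 = 25.5%
f'c = 48 * (1 - 25.5/100)
= 35.76 MPa

35.76


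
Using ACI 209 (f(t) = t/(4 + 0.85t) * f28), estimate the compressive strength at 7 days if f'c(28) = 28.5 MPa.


f(7) = 7 / (4 + 0.85 * 7) * 28.5
= 7 / 9.95 * 28.5
= 20.05 MPa

20.05


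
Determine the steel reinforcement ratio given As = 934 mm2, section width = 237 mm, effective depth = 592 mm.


rho = As / (b * d)
= 934 / (237 * 592)
= 0.0067

0.0067


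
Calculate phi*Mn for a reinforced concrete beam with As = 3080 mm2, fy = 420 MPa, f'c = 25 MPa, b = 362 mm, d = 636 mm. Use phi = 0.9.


a = As * fy / (0.85 * f'c * b)
= 3080 * 420 / (0.85 * 25 * 362)
= 168.1638 mm
Mn = As * fy * (d - a/2) / 10^6
= 713.9613 kN-m
phi*Mn = 0.9 * 713.9613 = 642.57 kN-m

642.57


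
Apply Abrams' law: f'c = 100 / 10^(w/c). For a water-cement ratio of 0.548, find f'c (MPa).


f'c = 100 / 10^0.548
= 100 / 3.532
= 28.31 MPa

28.31


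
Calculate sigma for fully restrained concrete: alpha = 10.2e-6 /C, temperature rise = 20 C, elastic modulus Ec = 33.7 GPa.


sigma = alpha * dT * Ec
= 10.2e-6 * 20 * 33.7 * 1000
= 6.875 MPa

6.875


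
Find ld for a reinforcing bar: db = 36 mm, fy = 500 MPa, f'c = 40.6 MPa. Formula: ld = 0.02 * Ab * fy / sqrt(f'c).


Ab = pi * 36^2 / 4 = 1017.876 mm2
ld = 0.02 * 1017.876 * 500 / sqrt(40.6)
= 1597.5 mm

1597.5


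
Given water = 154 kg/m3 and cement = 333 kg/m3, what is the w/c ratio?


w/c = water / cement
w/c = 154 / 333 = 0.462

0.462


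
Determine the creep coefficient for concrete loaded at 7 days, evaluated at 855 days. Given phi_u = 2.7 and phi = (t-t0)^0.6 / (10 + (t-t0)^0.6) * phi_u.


dt = 855 - 7 = 848
phi = 848^0.6 / (10 + 848^0.6) * 2.7
= 2.298

2.298


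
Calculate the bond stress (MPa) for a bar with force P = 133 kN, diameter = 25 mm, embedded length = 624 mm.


u = P / (pi * db * ld)
= 133 * 1000 / (pi * 25 * 624)
= 2.714 MPa

2.714


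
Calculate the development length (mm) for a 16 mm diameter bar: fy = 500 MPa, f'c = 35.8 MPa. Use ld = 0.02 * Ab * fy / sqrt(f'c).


Ab = pi * 16^2 / 4 = 201.062 mm2
ld = 0.02 * 201.062 * 500 / sqrt(35.8)
= 336.0 mm

336.0


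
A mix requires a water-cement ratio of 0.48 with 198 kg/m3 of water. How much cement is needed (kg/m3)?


Cement = water / (w/c)
= 198 / 0.48
= 412.5 kg/m3

412.5


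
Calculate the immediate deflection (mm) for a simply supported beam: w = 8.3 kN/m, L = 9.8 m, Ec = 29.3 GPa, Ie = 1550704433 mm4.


Convert: L = 9.8 m = 9800 mm, Ec = 29.3 GPa = 29300 MPa
delta = 5 * 8.3 * 9800^4 / (384 * 29300 * 1550704433)
= 21.94 mm

21.94


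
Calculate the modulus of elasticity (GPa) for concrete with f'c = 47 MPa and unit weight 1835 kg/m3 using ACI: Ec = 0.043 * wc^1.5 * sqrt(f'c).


Ec = 0.043 * 1835^1.5 * sqrt(47) / 1000
= 23.17 GPa

23.17


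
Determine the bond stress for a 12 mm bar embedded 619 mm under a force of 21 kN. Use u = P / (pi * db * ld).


u = P / (pi * db * ld)
= 21 * 1000 / (pi * 12 * 619)
= 0.9 MPa

0.9


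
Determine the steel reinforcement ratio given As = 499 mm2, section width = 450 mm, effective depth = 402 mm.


rho = As / (b * d)
= 499 / (450 * 402)
= 0.0028

0.0028


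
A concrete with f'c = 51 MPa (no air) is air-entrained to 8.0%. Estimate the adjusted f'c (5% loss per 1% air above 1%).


Strength loss = (8.0 - 1) * 5 = 35.0%
f'c = 51 * (1 - 35.0/100)
= 33.15 MPa

33.15


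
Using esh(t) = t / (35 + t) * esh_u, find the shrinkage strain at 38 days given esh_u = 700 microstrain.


esh(38) = 38 / (35 + 38) * 700
= 38 / 73 * 700
= 364.4 microstrain

364.4


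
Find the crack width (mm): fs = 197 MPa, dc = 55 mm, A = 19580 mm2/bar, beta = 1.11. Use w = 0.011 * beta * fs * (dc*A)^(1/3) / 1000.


w = 0.011 * beta * fs * (dc * A)^(1/3) / 1000
= 0.011 * 1.11 * 197 * (55 * 19580)^(1/3) / 1000
= 0.247 mm

0.247


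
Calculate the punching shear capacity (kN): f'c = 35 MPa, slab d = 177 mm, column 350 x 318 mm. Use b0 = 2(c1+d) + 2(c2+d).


b0 = 2*(350 + 177) + 2*(318 + 177) = 2044 mm
Vc = 0.33 * sqrt(35) * 2044 * 177 / 1000
= 706.32 kN

706.32


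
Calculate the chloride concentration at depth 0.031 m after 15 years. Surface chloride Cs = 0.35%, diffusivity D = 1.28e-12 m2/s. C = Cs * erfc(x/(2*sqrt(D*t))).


t_seconds = 15 * 365.25 * 24 * 3600 = 473364000.0 s
arg = 0.031 / (2 * sqrt(1.28e-12 * 473364000.0))
= 0.6297
erfc(0.6297) = 0.3732
C = 0.35 * 0.3732 = 0.1306%

0.1306


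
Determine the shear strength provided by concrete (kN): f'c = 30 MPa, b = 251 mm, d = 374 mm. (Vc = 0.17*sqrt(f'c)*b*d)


Vc = 0.17 * sqrt(30) * 251 * 374 / 1000
= 87.41 kN

87.41


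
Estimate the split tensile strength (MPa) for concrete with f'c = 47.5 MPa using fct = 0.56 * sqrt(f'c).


fct = 0.56 * sqrt(47.5)
= 0.56 * 6.892
= 3.86 MPa

3.86


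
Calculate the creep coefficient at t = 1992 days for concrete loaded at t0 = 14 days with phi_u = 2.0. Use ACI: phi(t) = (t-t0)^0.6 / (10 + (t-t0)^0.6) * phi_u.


dt = 1992 - 14 = 1978
phi = 1978^0.6 / (10 + 1978^0.6) * 2.0
= 1.81

1.81


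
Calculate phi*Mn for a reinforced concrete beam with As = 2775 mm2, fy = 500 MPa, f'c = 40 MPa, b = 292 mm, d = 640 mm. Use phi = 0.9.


a = As * fy / (0.85 * f'c * b)
= 2775 * 500 / (0.85 * 40 * 292)
= 139.7562 mm
Mn = As * fy * (d - a/2) / 10^6
= 791.0441 kN-m
phi*Mn = 0.9 * 791.0441 = 711.94 kN-m

711.94


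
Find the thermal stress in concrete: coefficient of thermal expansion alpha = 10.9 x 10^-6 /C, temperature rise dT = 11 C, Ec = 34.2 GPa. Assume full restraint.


sigma = alpha * dT * Ec
= 10.9e-6 * 11 * 34.2 * 1000
= 4.101 MPa

4.101


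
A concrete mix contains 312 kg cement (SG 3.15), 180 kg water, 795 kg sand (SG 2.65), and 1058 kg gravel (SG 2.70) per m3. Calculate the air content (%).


Vol cement = 312 / (3.15 * 1000) = 0.099048 m3
Vol water = 180 / 1000 = 0.18 m3
Vol sand = 795 / (2.65 * 1000) = 0.3 m3
Vol gravel = 1058 / (2.70 * 1000) = 0.391852 m3
Total solid + water volume = 0.970899 m3
Air = (1 - 0.970899) * 100 = 2.91%

2.91


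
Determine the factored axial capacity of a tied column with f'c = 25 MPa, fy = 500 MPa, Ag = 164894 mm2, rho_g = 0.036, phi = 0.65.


Ast = rho * Ag = 0.036 * 164894 = 5936.184 mm2
phi*Pn = 0.65 * 0.80 * (0.85 * 25 * (164894 - 5936.184) + 500 * 5936.184) / 1000
= 3299.89 kN

3299.89


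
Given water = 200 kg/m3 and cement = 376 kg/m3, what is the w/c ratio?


w/c = water / cement
w/c = 200 / 376 = 0.532

0.532


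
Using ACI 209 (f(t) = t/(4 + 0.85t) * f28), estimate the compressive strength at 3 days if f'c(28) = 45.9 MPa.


f(3) = 3 / (4 + 0.85 * 3) * 45.9
= 3 / 6.55 * 45.9
= 21.02 MPa

21.02


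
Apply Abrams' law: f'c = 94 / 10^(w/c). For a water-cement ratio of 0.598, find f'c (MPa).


f'c = 94 / 10^0.598
= 94 / 3.963
= 23.72 MPa

23.72


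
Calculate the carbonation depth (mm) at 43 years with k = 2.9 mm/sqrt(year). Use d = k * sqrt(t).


depth = k * sqrt(t)
= 2.9 * sqrt(43)
= 19.02 mm

19.02


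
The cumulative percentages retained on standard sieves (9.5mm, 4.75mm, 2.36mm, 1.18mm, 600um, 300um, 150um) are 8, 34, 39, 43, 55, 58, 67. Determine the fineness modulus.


FM = sum(cumulative % retained) / 100
= 304 / 100
= 3.04

3.04


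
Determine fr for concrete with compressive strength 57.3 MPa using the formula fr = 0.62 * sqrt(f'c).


fr = 0.62 * sqrt(57.3)
= 4.693 MPa

4.693


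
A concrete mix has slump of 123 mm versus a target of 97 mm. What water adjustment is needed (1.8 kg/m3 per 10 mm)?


Difference = 97 - 123 = -26 mm
Water adjustment = -26 * 1.8 / 10 = -4.7 kg/m3

-4.7


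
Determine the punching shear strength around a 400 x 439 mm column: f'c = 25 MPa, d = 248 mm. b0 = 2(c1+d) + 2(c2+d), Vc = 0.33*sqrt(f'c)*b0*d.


b0 = 2*(400 + 248) + 2*(439 + 248) = 2670 mm
Vc = 0.33 * sqrt(25) * 2670 * 248 / 1000
= 1092.56 kN

1092.56


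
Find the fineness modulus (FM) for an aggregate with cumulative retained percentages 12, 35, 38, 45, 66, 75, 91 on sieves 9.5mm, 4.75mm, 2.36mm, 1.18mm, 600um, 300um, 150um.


FM = sum(cumulative % retained) / 100
= 362 / 100
= 3.62

3.62


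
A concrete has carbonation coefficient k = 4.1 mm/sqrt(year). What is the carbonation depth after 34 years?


depth = k * sqrt(t)
= 4.1 * sqrt(34)
= 23.91 mm

23.91


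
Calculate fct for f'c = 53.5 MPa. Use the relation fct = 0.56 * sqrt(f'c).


fct = 0.56 * sqrt(53.5)
= 0.56 * 7.314
= 4.096 MPa

4.096


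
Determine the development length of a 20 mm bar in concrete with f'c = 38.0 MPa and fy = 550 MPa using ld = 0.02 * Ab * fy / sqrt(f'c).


Ab = pi * 20^2 / 4 = 314.159 mm2
ld = 0.02 * 314.159 * 550 / sqrt(38.0)
= 560.6 mm

560.6


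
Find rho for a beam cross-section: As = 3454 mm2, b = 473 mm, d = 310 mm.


rho = As / (b * d)
= 3454 / (473 * 310)
= 0.0236

0.0236


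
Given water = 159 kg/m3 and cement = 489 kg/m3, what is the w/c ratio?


w/c = water / cement
w/c = 159 / 489 = 0.325

0.325


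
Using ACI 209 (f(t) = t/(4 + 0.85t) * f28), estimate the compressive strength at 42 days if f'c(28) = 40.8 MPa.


f(42) = 42 / (4 + 0.85 * 42) * 40.8
= 42 / 39.7 * 40.8
= 43.16 MPa

43.16


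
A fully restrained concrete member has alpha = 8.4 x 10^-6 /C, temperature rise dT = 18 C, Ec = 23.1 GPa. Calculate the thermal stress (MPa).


sigma = alpha * dT * Ec
= 8.4e-6 * 18 * 23.1 * 1000
= 3.493 MPa

3.493


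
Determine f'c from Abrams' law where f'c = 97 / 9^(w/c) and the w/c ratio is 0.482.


f'c = 97 / 9^0.482
= 97 / 2.884
= 33.64 MPa

33.64


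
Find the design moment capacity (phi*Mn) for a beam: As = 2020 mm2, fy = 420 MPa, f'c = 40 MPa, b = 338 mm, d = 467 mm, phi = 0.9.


a = As * fy / (0.85 * f'c * b)
= 2020 * 420 / (0.85 * 40 * 338)
= 73.8253 mm
Mn = As * fy * (d - a/2) / 10^6
= 364.8861 kN-m
phi*Mn = 0.9 * 364.8861 = 328.4 kN-m

328.4


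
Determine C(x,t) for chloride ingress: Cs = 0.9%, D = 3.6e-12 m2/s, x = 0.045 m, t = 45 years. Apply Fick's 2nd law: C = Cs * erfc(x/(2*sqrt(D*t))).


t_seconds = 45 * 365.25 * 24 * 3600 = 1420092000.0 s
arg = 0.045 / (2 * sqrt(3.6e-12 * 1420092000.0))
= 0.3147
erfc(0.3147) = 0.6563
C = 0.9 * 0.6563 = 0.5907%

0.5907


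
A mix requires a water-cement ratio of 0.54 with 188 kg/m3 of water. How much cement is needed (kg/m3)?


Cement = water / (w/c)
= 188 / 0.54
= 348.1 kg/m3

348.1


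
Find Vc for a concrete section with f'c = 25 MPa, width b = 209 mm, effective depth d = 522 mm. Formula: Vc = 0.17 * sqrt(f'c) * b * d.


Vc = 0.17 * sqrt(25) * 209 * 522 / 1000
= 92.73 kN

92.73


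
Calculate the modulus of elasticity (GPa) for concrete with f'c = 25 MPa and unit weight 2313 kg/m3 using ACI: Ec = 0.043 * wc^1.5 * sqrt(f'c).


Ec = 0.043 * 2313^1.5 * sqrt(25) / 1000
= 23.92 GPa

23.92


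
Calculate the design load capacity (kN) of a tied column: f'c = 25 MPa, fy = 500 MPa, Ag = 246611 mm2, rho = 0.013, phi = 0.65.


Ast = rho * Ag = 0.013 * 246611 = 3205.943 mm2
phi*Pn = 0.65 * 0.80 * (0.85 * 25 * (246611 - 3205.943) + 500 * 3205.943) / 1000
= 3523.17 kN

3523.17


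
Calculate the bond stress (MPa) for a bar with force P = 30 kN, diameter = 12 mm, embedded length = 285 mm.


u = P / (pi * db * ld)
= 30 * 1000 / (pi * 12 * 285)
= 2.792 MPa

2.792


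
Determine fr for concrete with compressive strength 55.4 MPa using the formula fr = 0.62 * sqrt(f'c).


fr = 0.62 * sqrt(55.4)
= 4.615 MPa

4.615


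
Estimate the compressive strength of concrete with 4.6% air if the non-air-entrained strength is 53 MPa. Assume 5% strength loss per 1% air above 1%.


Strength loss = (4.6 - 1) * 5 = 18.0%
f'c = 53 * (1 - 18.0/100)
= 43.46 MPa

43.46


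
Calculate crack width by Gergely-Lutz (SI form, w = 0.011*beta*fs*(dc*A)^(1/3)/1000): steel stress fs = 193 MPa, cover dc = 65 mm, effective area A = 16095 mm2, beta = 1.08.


w = 0.011 * beta * fs * (dc * A)^(1/3) / 1000
= 0.011 * 1.08 * 193 * (65 * 16095)^(1/3) / 1000
= 0.233 mm

0.233


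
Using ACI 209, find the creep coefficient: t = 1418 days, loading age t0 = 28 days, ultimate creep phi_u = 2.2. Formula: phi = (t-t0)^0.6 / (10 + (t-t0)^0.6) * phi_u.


dt = 1418 - 28 = 1390
phi = 1390^0.6 / (10 + 1390^0.6) * 2.2
= 1.947

1.947


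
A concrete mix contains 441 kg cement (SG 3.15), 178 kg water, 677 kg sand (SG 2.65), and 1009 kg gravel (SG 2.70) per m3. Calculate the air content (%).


Vol cement = 441 / (3.15 * 1000) = 0.14 m3
Vol water = 178 / 1000 = 0.178 m3
Vol sand = 677 / (2.65 * 1000) = 0.255472 m3
Vol gravel = 1009 / (2.70 * 1000) = 0.373704 m3
Total solid + water volume = 0.947175 m3
Air = (1 - 0.947175) * 100 = 5.28%

5.28


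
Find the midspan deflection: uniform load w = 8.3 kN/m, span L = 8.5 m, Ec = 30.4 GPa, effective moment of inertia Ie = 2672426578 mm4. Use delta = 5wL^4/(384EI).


Convert: L = 8.5 m = 8500 mm, Ec = 30.4 GPa = 30400 MPa
delta = 5 * 8.3 * 8500^4 / (384 * 30400 * 2672426578)
= 6.94 mm

6.94


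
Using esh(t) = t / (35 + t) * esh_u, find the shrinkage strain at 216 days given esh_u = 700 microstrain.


esh(216) = 216 / (35 + 216) * 700
= 216 / 251 * 700
= 602.4 microstrain

602.4


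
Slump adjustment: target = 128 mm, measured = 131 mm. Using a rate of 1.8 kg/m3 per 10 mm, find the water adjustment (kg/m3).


Difference = 128 - 131 = -3 mm
Water adjustment = -3 * 1.8 / 10 = -0.5 kg/m3

-0.5


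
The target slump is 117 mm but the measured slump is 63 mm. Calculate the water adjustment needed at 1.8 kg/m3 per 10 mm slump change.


Difference = 117 - 63 = 54 mm
Water adjustment = 54 * 1.8 / 10 = 9.7 kg/m3

9.7


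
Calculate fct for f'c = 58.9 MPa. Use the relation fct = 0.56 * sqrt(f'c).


fct = 0.56 * sqrt(58.9)
= 0.56 * 7.675
= 4.298 MPa

4.298


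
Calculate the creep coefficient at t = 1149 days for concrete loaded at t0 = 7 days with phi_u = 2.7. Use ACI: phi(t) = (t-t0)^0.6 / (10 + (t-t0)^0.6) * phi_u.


dt = 1149 - 7 = 1142
phi = 1142^0.6 / (10 + 1142^0.6) * 2.7
= 2.355

2.355


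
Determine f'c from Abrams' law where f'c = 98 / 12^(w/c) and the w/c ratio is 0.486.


f'c = 98 / 12^0.486
= 98 / 3.346
= 29.29 MPa

29.29


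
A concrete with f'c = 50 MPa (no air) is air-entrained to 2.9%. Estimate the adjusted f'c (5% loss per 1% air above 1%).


Strength loss = (2.9 - 1) * 5 = 9.5%
f'c = 50 * (1 - 9.5/100)
= 45.25 MPa

45.25


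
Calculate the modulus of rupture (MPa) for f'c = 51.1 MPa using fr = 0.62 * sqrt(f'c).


fr = 0.62 * sqrt(51.1)
= 4.432 MPa

4.432


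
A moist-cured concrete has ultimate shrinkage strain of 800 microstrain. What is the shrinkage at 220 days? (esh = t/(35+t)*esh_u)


esh(220) = 220 / (35 + 220) * 800
= 220 / 255 * 800
= 690.2 microstrain

690.2


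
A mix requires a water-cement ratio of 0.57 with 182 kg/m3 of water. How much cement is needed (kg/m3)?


Cement = water / (w/c)
= 182 / 0.57
= 319.3 kg/m3

319.3


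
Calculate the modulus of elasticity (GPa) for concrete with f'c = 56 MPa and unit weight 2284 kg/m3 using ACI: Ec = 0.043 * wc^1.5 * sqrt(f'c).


Ec = 0.043 * 2284^1.5 * sqrt(56) / 1000
= 35.12 GPa

35.12


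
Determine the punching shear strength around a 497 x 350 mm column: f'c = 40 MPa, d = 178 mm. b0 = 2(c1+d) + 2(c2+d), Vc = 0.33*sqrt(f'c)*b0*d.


b0 = 2*(497 + 178) + 2*(350 + 178) = 2406 mm
Vc = 0.33 * sqrt(40) * 2406 * 178 / 1000
= 893.84 kN

893.84


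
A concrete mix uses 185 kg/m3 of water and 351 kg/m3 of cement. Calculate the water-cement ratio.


w/c = water / cement
w/c = 185 / 351 = 0.527

0.527


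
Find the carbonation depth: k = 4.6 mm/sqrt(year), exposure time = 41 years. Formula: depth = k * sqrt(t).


depth = k * sqrt(t)
= 4.6 * sqrt(41)
= 29.45 mm

29.45


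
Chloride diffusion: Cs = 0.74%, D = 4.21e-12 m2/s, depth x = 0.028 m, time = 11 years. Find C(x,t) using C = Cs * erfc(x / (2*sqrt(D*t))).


t_seconds = 11 * 365.25 * 24 * 3600 = 347133600.0 s
arg = 0.028 / (2 * sqrt(4.21e-12 * 347133600.0))
= 0.3662
erfc(0.3662) = 0.6045
C = 0.74 * 0.6045 = 0.4473%

0.4473


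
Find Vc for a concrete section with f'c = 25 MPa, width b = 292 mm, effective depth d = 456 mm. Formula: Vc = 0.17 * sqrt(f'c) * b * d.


Vc = 0.17 * sqrt(25) * 292 * 456 / 1000
= 113.18 kN

113.18


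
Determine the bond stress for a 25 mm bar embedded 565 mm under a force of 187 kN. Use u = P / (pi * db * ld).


u = P / (pi * db * ld)
= 187 * 1000 / (pi * 25 * 565)
= 4.214 MPa

4.214


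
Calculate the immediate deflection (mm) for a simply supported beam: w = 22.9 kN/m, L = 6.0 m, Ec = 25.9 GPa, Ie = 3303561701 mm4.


Convert: L = 6.0 m = 6000 mm, Ec = 25.9 GPa = 25900 MPa
delta = 5 * 22.9 * 6000^4 / (384 * 25900 * 3303561701)
= 4.52 mm

4.52
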